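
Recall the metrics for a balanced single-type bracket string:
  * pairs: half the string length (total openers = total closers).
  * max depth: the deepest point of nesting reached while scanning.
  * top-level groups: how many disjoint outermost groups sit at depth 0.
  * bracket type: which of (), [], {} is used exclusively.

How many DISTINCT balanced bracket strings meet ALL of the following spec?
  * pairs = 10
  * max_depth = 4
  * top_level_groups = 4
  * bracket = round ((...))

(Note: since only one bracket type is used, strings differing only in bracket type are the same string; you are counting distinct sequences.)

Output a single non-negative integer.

Spec: pairs=10 depth=4 groups=4
Count(depth <= 4) = 1698
Count(depth <= 3) = 968
Count(depth == 4) = 1698 - 968 = 730

Answer: 730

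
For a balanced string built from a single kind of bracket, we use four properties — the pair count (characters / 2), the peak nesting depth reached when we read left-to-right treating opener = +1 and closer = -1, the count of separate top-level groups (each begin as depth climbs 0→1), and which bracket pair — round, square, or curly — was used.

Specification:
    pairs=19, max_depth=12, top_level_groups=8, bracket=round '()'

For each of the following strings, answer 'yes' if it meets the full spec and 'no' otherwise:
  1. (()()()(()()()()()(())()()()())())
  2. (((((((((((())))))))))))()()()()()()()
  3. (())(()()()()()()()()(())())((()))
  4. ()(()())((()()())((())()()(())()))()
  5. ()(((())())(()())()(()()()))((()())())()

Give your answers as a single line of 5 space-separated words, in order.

String 1 '(()()()(()()()()()(())()()()())())': depth seq [1 2 1 2 1 2 1 2 3 2 3 2 3 2 3 2 3 2 3 4 3 2 3 2 3 2 3 2 3 2 1 2 1 0]
  -> pairs=17 depth=4 groups=1 -> no
String 2 '(((((((((((())))))))))))()()()()()()()': depth seq [1 2 3 4 5 6 7 8 9 10 11 12 11 10 9 8 7 6 5 4 3 2 1 0 1 0 1 0 1 0 1 0 1 0 1 0 1 0]
  -> pairs=19 depth=12 groups=8 -> yes
String 3 '(())(()()()()()()()()(())())((()))': depth seq [1 2 1 0 1 2 1 2 1 2 1 2 1 2 1 2 1 2 1 2 1 2 3 2 1 2 1 0 1 2 3 2 1 0]
  -> pairs=17 depth=3 groups=3 -> no
String 4 '()(()())((()()())((())()()(())()))()': depth seq [1 0 1 2 1 2 1 0 1 2 3 2 3 2 3 2 1 2 3 4 3 2 3 2 3 2 3 4 3 2 3 2 1 0 1 0]
  -> pairs=18 depth=4 groups=4 -> no
String 5 '()(((())())(()())()(()()()))((()())())()': depth seq [1 0 1 2 3 4 3 2 3 2 1 2 3 2 3 2 1 2 1 2 3 2 3 2 3 2 1 0 1 2 3 2 3 2 1 2 1 0 1 0]
  -> pairs=20 depth=4 groups=4 -> no

Answer: no yes no no no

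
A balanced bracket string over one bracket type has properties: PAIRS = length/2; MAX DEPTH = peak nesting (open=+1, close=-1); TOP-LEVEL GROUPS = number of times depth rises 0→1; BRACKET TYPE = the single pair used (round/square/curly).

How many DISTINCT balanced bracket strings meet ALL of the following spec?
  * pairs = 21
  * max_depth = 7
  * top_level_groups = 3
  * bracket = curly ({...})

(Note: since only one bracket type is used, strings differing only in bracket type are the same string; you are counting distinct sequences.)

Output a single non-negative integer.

Spec: pairs=21 depth=7 groups=3
Count(depth <= 7) = 3534388512
Count(depth <= 6) = 2479479593
Count(depth == 7) = 3534388512 - 2479479593 = 1054908919

Answer: 1054908919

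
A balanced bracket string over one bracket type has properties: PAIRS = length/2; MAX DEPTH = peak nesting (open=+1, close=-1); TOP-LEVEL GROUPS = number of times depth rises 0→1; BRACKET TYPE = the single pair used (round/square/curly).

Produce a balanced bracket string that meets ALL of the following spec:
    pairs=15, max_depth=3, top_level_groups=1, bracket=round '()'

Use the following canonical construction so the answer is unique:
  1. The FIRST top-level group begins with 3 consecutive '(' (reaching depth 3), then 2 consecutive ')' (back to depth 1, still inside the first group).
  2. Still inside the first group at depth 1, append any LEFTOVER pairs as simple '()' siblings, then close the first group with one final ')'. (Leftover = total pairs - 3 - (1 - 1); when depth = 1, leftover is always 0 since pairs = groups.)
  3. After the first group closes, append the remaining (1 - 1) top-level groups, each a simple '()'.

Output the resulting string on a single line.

Spec: pairs=15 depth=3 groups=1
Leftover pairs = 15 - 3 - (1-1) = 12
First group: deep chain of depth 3 + 12 sibling pairs
Remaining 0 groups: simple '()' each

Answer: ((())()()()()()()()()()()()())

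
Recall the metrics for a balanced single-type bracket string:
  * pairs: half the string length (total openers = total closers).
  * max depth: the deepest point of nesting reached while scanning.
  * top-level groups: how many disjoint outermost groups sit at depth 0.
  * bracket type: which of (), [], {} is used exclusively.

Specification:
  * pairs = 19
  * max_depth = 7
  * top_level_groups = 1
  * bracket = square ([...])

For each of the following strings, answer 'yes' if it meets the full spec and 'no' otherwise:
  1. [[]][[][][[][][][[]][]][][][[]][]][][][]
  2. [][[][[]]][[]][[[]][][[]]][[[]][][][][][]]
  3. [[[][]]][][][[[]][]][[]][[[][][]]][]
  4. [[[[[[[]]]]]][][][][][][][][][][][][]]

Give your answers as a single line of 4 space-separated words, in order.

Answer: no no no yes

Derivation:
String 1 '[[]][[][][[][][][[]][]][][][[]][]][][][]': depth seq [1 2 1 0 1 2 1 2 1 2 3 2 3 2 3 2 3 4 3 2 3 2 1 2 1 2 1 2 3 2 1 2 1 0 1 0 1 0 1 0]
  -> pairs=20 depth=4 groups=5 -> no
String 2 '[][[][[]]][[]][[[]][][[]]][[[]][][][][][]]': depth seq [1 0 1 2 1 2 3 2 1 0 1 2 1 0 1 2 3 2 1 2 1 2 3 2 1 0 1 2 3 2 1 2 1 2 1 2 1 2 1 2 1 0]
  -> pairs=21 depth=3 groups=5 -> no
String 3 '[[[][]]][][][[[]][]][[]][[[][][]]][]': depth seq [1 2 3 2 3 2 1 0 1 0 1 0 1 2 3 2 1 2 1 0 1 2 1 0 1 2 3 2 3 2 3 2 1 0 1 0]
  -> pairs=18 depth=3 groups=7 -> no
String 4 '[[[[[[[]]]]]][][][][][][][][][][][][]]': depth seq [1 2 3 4 5 6 7 6 5 4 3 2 1 2 1 2 1 2 1 2 1 2 1 2 1 2 1 2 1 2 1 2 1 2 1 2 1 0]
  -> pairs=19 depth=7 groups=1 -> yes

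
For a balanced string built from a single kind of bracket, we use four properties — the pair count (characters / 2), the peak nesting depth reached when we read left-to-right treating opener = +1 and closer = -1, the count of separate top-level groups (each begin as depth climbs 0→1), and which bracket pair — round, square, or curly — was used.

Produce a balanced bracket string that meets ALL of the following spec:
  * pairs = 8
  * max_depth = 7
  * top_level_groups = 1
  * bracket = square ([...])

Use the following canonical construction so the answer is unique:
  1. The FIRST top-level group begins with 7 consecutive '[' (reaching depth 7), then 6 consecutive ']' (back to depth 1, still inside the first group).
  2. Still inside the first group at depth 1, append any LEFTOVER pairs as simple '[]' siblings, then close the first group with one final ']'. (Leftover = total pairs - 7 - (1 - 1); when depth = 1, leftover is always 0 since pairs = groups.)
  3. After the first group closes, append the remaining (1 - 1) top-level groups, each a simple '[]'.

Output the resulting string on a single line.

Answer: [[[[[[[]]]]]][]]

Derivation:
Spec: pairs=8 depth=7 groups=1
Leftover pairs = 8 - 7 - (1-1) = 1
First group: deep chain of depth 7 + 1 sibling pairs
Remaining 0 groups: simple '[]' each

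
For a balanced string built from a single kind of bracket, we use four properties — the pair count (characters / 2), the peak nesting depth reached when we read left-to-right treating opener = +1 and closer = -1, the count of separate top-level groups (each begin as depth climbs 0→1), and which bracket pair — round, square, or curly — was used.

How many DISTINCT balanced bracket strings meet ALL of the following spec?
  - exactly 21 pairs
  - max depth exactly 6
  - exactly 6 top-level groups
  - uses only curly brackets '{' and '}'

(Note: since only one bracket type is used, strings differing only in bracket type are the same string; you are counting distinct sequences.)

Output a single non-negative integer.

Spec: pairs=21 depth=6 groups=6
Count(depth <= 6) = 746491524
Count(depth <= 5) = 535141654
Count(depth == 6) = 746491524 - 535141654 = 211349870

Answer: 211349870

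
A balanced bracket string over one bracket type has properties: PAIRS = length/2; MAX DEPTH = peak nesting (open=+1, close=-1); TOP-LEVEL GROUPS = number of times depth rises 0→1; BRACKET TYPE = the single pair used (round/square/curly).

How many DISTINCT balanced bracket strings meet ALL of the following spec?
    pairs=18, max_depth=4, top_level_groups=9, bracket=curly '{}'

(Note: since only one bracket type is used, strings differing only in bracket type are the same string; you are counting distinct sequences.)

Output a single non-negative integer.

Spec: pairs=18 depth=4 groups=9
Count(depth <= 4) = 1216774
Count(depth <= 3) = 598417
Count(depth == 4) = 1216774 - 598417 = 618357

Answer: 618357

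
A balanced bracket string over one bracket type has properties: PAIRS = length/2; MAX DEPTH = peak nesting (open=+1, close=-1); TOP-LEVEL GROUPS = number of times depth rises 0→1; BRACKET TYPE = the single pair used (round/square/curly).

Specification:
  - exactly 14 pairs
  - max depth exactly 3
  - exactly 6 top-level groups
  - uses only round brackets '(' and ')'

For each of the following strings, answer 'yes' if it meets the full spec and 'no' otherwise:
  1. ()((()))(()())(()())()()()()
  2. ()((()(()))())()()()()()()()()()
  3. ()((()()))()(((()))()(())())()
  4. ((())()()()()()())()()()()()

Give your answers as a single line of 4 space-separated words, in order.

String 1 '()((()))(()())(()())()()()()': depth seq [1 0 1 2 3 2 1 0 1 2 1 2 1 0 1 2 1 2 1 0 1 0 1 0 1 0 1 0]
  -> pairs=14 depth=3 groups=8 -> no
String 2 '()((()(()))())()()()()()()()()()': depth seq [1 0 1 2 3 2 3 4 3 2 1 2 1 0 1 0 1 0 1 0 1 0 1 0 1 0 1 0 1 0 1 0]
  -> pairs=16 depth=4 groups=11 -> no
String 3 '()((()()))()(((()))()(())())()': depth seq [1 0 1 2 3 2 3 2 1 0 1 0 1 2 3 4 3 2 1 2 1 2 3 2 1 2 1 0 1 0]
  -> pairs=15 depth=4 groups=5 -> no
String 4 '((())()()()()()())()()()()()': depth seq [1 2 3 2 1 2 1 2 1 2 1 2 1 2 1 2 1 0 1 0 1 0 1 0 1 0 1 0]
  -> pairs=14 depth=3 groups=6 -> yes

Answer: no no no yes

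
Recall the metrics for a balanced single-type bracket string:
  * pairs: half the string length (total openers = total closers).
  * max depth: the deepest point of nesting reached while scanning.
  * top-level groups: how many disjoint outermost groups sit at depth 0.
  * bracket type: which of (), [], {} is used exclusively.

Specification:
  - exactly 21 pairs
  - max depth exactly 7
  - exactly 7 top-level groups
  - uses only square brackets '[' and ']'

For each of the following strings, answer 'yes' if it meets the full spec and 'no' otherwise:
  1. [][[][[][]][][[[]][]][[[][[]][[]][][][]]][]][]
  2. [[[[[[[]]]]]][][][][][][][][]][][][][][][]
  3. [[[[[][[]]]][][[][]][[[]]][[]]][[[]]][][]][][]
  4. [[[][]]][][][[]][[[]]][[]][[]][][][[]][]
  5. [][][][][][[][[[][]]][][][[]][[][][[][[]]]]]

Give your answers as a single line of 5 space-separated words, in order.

String 1 '[][[][[][]][][[[]][]][[[][[]][[]][][][]]][]][]': depth seq [1 0 1 2 1 2 3 2 3 2 1 2 1 2 3 4 3 2 3 2 1 2 3 4 3 4 5 4 3 4 5 4 3 4 3 4 3 4 3 2 1 2 1 0 1 0]
  -> pairs=23 depth=5 groups=3 -> no
String 2 '[[[[[[[]]]]]][][][][][][][][]][][][][][][]': depth seq [1 2 3 4 5 6 7 6 5 4 3 2 1 2 1 2 1 2 1 2 1 2 1 2 1 2 1 2 1 0 1 0 1 0 1 0 1 0 1 0 1 0]
  -> pairs=21 depth=7 groups=7 -> yes
String 3 '[[[[[][[]]]][][[][]][[[]]][[]]][[[]]][][]][][]': depth seq [1 2 3 4 5 4 5 6 5 4 3 2 3 2 3 4 3 4 3 2 3 4 5 4 3 2 3 4 3 2 1 2 3 4 3 2 1 2 1 2 1 0 1 0 1 0]
  -> pairs=23 depth=6 groups=3 -> no
String 4 '[[[][]]][][][[]][[[]]][[]][[]][][][[]][]': depth seq [1 2 3 2 3 2 1 0 1 0 1 0 1 2 1 0 1 2 3 2 1 0 1 2 1 0 1 2 1 0 1 0 1 0 1 2 1 0 1 0]
  -> pairs=20 depth=3 groups=11 -> no
String 5 '[][][][][][[][[[][]]][][][[]][[][][[][[]]]]]': depth seq [1 0 1 0 1 0 1 0 1 0 1 2 1 2 3 4 3 4 3 2 1 2 1 2 1 2 3 2 1 2 3 2 3 2 3 4 3 4 5 4 3 2 1 0]
  -> pairs=22 depth=5 groups=6 -> no

Answer: no yes no no no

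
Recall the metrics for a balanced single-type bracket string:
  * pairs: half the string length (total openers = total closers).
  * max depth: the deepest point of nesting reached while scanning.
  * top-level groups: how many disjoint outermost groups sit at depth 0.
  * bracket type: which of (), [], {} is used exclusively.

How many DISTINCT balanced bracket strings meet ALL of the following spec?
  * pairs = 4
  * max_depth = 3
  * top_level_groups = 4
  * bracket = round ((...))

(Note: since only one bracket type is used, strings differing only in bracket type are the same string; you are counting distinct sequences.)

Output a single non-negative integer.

Spec: pairs=4 depth=3 groups=4
Count(depth <= 3) = 1
Count(depth <= 2) = 1
Count(depth == 3) = 1 - 1 = 0

Answer: 0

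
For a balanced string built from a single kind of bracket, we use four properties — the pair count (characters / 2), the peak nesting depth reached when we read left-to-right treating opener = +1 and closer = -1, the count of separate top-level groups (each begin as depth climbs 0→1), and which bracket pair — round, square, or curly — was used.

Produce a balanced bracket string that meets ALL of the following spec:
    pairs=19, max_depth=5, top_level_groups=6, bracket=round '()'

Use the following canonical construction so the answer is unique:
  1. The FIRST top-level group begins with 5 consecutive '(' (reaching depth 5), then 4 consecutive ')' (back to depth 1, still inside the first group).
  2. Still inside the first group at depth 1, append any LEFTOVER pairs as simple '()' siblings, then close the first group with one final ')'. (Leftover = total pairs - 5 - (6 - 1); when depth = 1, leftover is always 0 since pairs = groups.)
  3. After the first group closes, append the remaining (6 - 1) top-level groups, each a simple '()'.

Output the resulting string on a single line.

Answer: ((((())))()()()()()()()()())()()()()()

Derivation:
Spec: pairs=19 depth=5 groups=6
Leftover pairs = 19 - 5 - (6-1) = 9
First group: deep chain of depth 5 + 9 sibling pairs
Remaining 5 groups: simple '()' each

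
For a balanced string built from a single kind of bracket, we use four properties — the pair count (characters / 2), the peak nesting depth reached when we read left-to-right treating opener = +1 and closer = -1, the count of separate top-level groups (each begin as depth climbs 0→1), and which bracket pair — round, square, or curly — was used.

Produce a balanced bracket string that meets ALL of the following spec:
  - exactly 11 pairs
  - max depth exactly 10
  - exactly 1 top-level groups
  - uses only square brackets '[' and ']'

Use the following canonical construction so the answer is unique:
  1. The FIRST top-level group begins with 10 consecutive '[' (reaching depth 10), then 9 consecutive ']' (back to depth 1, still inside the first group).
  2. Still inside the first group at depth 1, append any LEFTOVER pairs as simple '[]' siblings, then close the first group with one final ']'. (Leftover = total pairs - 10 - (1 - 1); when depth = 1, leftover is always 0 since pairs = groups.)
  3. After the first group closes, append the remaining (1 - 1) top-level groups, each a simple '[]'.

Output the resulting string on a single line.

Answer: [[[[[[[[[[]]]]]]]]][]]

Derivation:
Spec: pairs=11 depth=10 groups=1
Leftover pairs = 11 - 10 - (1-1) = 1
First group: deep chain of depth 10 + 1 sibling pairs
Remaining 0 groups: simple '[]' each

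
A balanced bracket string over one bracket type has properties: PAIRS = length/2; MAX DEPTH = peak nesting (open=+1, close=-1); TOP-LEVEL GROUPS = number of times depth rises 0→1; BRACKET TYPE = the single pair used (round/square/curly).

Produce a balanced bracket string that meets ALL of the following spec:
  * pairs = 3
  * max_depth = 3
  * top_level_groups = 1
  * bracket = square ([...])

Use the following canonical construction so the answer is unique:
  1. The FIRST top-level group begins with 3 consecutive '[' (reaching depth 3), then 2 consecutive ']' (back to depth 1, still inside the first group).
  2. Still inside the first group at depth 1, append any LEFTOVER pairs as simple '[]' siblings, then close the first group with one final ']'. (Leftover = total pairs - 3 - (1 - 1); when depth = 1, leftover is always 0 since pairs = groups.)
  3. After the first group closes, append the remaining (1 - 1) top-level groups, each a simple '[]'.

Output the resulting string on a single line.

Spec: pairs=3 depth=3 groups=1
Leftover pairs = 3 - 3 - (1-1) = 0
First group: deep chain of depth 3 + 0 sibling pairs
Remaining 0 groups: simple '[]' each

Answer: [[[]]]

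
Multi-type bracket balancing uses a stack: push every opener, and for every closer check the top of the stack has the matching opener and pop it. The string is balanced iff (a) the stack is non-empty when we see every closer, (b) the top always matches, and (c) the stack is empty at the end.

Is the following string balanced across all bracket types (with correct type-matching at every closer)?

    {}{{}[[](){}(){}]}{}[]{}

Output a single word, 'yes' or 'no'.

Answer: yes

Derivation:
pos 0: push '{'; stack = {
pos 1: '}' matches '{'; pop; stack = (empty)
pos 2: push '{'; stack = {
pos 3: push '{'; stack = {{
pos 4: '}' matches '{'; pop; stack = {
pos 5: push '['; stack = {[
pos 6: push '['; stack = {[[
pos 7: ']' matches '['; pop; stack = {[
pos 8: push '('; stack = {[(
pos 9: ')' matches '('; pop; stack = {[
pos 10: push '{'; stack = {[{
pos 11: '}' matches '{'; pop; stack = {[
pos 12: push '('; stack = {[(
pos 13: ')' matches '('; pop; stack = {[
pos 14: push '{'; stack = {[{
pos 15: '}' matches '{'; pop; stack = {[
pos 16: ']' matches '['; pop; stack = {
pos 17: '}' matches '{'; pop; stack = (empty)
pos 18: push '{'; stack = {
pos 19: '}' matches '{'; pop; stack = (empty)
pos 20: push '['; stack = [
pos 21: ']' matches '['; pop; stack = (empty)
pos 22: push '{'; stack = {
pos 23: '}' matches '{'; pop; stack = (empty)
end: stack empty → VALID
Verdict: properly nested → yes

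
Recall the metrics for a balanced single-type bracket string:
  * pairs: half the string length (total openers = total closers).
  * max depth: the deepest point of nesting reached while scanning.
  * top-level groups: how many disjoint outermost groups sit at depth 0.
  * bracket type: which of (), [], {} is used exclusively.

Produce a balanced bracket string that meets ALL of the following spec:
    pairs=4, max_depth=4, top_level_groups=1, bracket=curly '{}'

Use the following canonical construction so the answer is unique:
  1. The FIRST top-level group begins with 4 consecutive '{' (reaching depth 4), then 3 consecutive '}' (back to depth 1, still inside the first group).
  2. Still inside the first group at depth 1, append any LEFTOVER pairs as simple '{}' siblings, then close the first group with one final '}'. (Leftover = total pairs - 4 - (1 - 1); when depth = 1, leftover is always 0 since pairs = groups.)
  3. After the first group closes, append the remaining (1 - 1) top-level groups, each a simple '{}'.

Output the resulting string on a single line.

Spec: pairs=4 depth=4 groups=1
Leftover pairs = 4 - 4 - (1-1) = 0
First group: deep chain of depth 4 + 0 sibling pairs
Remaining 0 groups: simple '{}' each

Answer: {{{{}}}}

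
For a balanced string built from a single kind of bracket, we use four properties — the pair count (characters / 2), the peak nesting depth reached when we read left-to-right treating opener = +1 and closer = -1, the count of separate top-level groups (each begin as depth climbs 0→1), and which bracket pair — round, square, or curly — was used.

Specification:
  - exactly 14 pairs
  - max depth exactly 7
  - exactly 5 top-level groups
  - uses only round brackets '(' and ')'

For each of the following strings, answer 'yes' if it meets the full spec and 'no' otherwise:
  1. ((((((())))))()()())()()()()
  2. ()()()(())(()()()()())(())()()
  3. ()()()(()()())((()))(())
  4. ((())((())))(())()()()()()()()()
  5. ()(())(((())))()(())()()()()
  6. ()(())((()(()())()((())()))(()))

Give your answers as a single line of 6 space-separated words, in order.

Answer: yes no no no no no

Derivation:
String 1 '((((((())))))()()())()()()()': depth seq [1 2 3 4 5 6 7 6 5 4 3 2 1 2 1 2 1 2 1 0 1 0 1 0 1 0 1 0]
  -> pairs=14 depth=7 groups=5 -> yes
String 2 '()()()(())(()()()()())(())()()': depth seq [1 0 1 0 1 0 1 2 1 0 1 2 1 2 1 2 1 2 1 2 1 0 1 2 1 0 1 0 1 0]
  -> pairs=15 depth=2 groups=8 -> no
String 3 '()()()(()()())((()))(())': depth seq [1 0 1 0 1 0 1 2 1 2 1 2 1 0 1 2 3 2 1 0 1 2 1 0]
  -> pairs=12 depth=3 groups=6 -> no
String 4 '((())((())))(())()()()()()()()()': depth seq [1 2 3 2 1 2 3 4 3 2 1 0 1 2 1 0 1 0 1 0 1 0 1 0 1 0 1 0 1 0 1 0]
  -> pairs=16 depth=4 groups=10 -> no
String 5 '()(())(((())))()(())()()()()': depth seq [1 0 1 2 1 0 1 2 3 4 3 2 1 0 1 0 1 2 1 0 1 0 1 0 1 0 1 0]
  -> pairs=14 depth=4 groups=9 -> no
String 6 '()(())((()(()())()((())()))(()))': depth seq [1 0 1 2 1 0 1 2 3 2 3 4 3 4 3 2 3 2 3 4 5 4 3 4 3 2 1 2 3 2 1 0]
  -> pairs=16 depth=5 groups=3 -> no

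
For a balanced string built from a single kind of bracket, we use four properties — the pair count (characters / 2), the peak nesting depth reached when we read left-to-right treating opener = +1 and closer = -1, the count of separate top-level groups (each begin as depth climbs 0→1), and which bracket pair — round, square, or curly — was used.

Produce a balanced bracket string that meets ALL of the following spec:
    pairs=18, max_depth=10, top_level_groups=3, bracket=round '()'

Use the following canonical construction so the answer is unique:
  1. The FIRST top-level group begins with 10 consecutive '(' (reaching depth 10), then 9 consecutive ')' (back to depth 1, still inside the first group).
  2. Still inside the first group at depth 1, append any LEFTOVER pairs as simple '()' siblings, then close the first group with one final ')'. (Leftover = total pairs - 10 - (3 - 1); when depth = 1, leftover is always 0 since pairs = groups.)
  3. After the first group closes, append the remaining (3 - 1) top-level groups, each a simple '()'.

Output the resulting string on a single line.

Spec: pairs=18 depth=10 groups=3
Leftover pairs = 18 - 10 - (3-1) = 6
First group: deep chain of depth 10 + 6 sibling pairs
Remaining 2 groups: simple '()' each

Answer: (((((((((()))))))))()()()()()())()()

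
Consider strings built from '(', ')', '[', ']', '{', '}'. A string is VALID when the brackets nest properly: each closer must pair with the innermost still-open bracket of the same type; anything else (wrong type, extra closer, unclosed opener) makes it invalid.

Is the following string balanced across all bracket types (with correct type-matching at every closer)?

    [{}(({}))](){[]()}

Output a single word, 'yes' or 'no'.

Answer: yes

Derivation:
pos 0: push '['; stack = [
pos 1: push '{'; stack = [{
pos 2: '}' matches '{'; pop; stack = [
pos 3: push '('; stack = [(
pos 4: push '('; stack = [((
pos 5: push '{'; stack = [(({
pos 6: '}' matches '{'; pop; stack = [((
pos 7: ')' matches '('; pop; stack = [(
pos 8: ')' matches '('; pop; stack = [
pos 9: ']' matches '['; pop; stack = (empty)
pos 10: push '('; stack = (
pos 11: ')' matches '('; pop; stack = (empty)
pos 12: push '{'; stack = {
pos 13: push '['; stack = {[
pos 14: ']' matches '['; pop; stack = {
pos 15: push '('; stack = {(
pos 16: ')' matches '('; pop; stack = {
pos 17: '}' matches '{'; pop; stack = (empty)
end: stack empty → VALID
Verdict: properly nested → yes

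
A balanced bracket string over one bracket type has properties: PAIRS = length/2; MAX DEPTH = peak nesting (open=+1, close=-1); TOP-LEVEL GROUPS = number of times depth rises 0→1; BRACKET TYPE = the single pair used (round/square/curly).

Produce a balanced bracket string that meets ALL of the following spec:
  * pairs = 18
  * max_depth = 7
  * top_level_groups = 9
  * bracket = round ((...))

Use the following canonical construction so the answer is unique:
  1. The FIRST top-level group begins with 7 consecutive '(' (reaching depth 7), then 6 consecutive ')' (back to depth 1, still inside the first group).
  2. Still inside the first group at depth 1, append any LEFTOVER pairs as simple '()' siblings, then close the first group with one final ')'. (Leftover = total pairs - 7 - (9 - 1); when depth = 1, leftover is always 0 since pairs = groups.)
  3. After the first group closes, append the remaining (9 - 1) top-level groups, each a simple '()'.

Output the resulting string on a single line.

Spec: pairs=18 depth=7 groups=9
Leftover pairs = 18 - 7 - (9-1) = 3
First group: deep chain of depth 7 + 3 sibling pairs
Remaining 8 groups: simple '()' each

Answer: ((((((())))))()()())()()()()()()()()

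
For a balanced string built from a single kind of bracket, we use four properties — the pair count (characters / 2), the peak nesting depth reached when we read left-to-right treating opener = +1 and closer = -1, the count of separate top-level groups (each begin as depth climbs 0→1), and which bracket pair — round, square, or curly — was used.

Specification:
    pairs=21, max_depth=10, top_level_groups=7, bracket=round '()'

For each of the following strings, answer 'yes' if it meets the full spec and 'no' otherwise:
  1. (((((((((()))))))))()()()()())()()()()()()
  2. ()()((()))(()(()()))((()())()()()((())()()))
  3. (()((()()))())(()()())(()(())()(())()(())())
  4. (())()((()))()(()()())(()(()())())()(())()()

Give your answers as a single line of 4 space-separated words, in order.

Answer: yes no no no

Derivation:
String 1 '(((((((((()))))))))()()()()())()()()()()()': depth seq [1 2 3 4 5 6 7 8 9 10 9 8 7 6 5 4 3 2 1 2 1 2 1 2 1 2 1 2 1 0 1 0 1 0 1 0 1 0 1 0 1 0]
  -> pairs=21 depth=10 groups=7 -> yes
String 2 '()()((()))(()(()()))((()())()()()((())()()))': depth seq [1 0 1 0 1 2 3 2 1 0 1 2 1 2 3 2 3 2 1 0 1 2 3 2 3 2 1 2 1 2 1 2 1 2 3 4 3 2 3 2 3 2 1 0]
  -> pairs=22 depth=4 groups=5 -> no
String 3 '(()((()()))())(()()())(()(())()(())()(())())': depth seq [1 2 1 2 3 4 3 4 3 2 1 2 1 0 1 2 1 2 1 2 1 0 1 2 1 2 3 2 1 2 1 2 3 2 1 2 1 2 3 2 1 2 1 0]
  -> pairs=22 depth=4 groups=3 -> no
String 4 '(())()((()))()(()()())(()(()())())()(())()()': depth seq [1 2 1 0 1 0 1 2 3 2 1 0 1 0 1 2 1 2 1 2 1 0 1 2 1 2 3 2 3 2 1 2 1 0 1 0 1 2 1 0 1 0 1 0]
  -> pairs=22 depth=3 groups=10 -> no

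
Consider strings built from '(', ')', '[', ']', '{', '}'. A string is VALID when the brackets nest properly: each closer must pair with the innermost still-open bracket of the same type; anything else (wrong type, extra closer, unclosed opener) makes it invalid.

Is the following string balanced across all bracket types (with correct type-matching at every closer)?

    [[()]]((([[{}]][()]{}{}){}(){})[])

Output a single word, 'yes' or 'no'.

pos 0: push '['; stack = [
pos 1: push '['; stack = [[
pos 2: push '('; stack = [[(
pos 3: ')' matches '('; pop; stack = [[
pos 4: ']' matches '['; pop; stack = [
pos 5: ']' matches '['; pop; stack = (empty)
pos 6: push '('; stack = (
pos 7: push '('; stack = ((
pos 8: push '('; stack = (((
pos 9: push '['; stack = ((([
pos 10: push '['; stack = ((([[
pos 11: push '{'; stack = ((([[{
pos 12: '}' matches '{'; pop; stack = ((([[
pos 13: ']' matches '['; pop; stack = ((([
pos 14: ']' matches '['; pop; stack = (((
pos 15: push '['; stack = ((([
pos 16: push '('; stack = ((([(
pos 17: ')' matches '('; pop; stack = ((([
pos 18: ']' matches '['; pop; stack = (((
pos 19: push '{'; stack = ((({
pos 20: '}' matches '{'; pop; stack = (((
pos 21: push '{'; stack = ((({
pos 22: '}' matches '{'; pop; stack = (((
pos 23: ')' matches '('; pop; stack = ((
pos 24: push '{'; stack = (({
pos 25: '}' matches '{'; pop; stack = ((
pos 26: push '('; stack = (((
pos 27: ')' matches '('; pop; stack = ((
pos 28: push '{'; stack = (({
pos 29: '}' matches '{'; pop; stack = ((
pos 30: ')' matches '('; pop; stack = (
pos 31: push '['; stack = ([
pos 32: ']' matches '['; pop; stack = (
pos 33: ')' matches '('; pop; stack = (empty)
end: stack empty → VALID
Verdict: properly nested → yes

Answer: yes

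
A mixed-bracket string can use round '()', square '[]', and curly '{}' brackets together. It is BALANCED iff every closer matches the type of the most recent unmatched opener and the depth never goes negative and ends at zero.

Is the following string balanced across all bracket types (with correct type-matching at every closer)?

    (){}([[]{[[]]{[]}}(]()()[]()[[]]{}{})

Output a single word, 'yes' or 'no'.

pos 0: push '('; stack = (
pos 1: ')' matches '('; pop; stack = (empty)
pos 2: push '{'; stack = {
pos 3: '}' matches '{'; pop; stack = (empty)
pos 4: push '('; stack = (
pos 5: push '['; stack = ([
pos 6: push '['; stack = ([[
pos 7: ']' matches '['; pop; stack = ([
pos 8: push '{'; stack = ([{
pos 9: push '['; stack = ([{[
pos 10: push '['; stack = ([{[[
pos 11: ']' matches '['; pop; stack = ([{[
pos 12: ']' matches '['; pop; stack = ([{
pos 13: push '{'; stack = ([{{
pos 14: push '['; stack = ([{{[
pos 15: ']' matches '['; pop; stack = ([{{
pos 16: '}' matches '{'; pop; stack = ([{
pos 17: '}' matches '{'; pop; stack = ([
pos 18: push '('; stack = ([(
pos 19: saw closer ']' but top of stack is '(' (expected ')') → INVALID
Verdict: type mismatch at position 19: ']' closes '(' → no

Answer: no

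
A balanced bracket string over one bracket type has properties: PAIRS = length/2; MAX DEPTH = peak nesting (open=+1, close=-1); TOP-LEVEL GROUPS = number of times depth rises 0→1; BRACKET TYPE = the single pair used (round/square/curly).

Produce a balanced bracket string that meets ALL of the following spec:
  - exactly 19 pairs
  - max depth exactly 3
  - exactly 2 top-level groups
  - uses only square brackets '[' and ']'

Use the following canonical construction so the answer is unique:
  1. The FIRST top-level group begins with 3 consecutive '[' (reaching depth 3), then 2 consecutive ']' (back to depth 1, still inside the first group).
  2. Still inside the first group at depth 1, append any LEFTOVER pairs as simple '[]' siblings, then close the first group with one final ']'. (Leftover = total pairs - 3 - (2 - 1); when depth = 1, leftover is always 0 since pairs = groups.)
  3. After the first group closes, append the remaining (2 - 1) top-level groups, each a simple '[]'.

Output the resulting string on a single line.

Spec: pairs=19 depth=3 groups=2
Leftover pairs = 19 - 3 - (2-1) = 15
First group: deep chain of depth 3 + 15 sibling pairs
Remaining 1 groups: simple '[]' each

Answer: [[[]][][][][][][][][][][][][][][][]][]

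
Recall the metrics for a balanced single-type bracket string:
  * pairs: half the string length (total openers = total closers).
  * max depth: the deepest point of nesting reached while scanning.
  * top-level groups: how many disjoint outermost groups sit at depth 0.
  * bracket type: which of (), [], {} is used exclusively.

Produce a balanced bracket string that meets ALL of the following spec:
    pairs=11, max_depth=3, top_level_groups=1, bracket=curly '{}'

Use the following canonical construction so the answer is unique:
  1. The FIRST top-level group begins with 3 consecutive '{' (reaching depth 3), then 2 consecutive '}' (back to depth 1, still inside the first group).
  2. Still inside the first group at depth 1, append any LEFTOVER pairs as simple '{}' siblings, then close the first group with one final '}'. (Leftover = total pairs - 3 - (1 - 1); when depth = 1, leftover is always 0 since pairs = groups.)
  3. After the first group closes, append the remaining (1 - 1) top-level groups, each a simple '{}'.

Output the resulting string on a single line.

Spec: pairs=11 depth=3 groups=1
Leftover pairs = 11 - 3 - (1-1) = 8
First group: deep chain of depth 3 + 8 sibling pairs
Remaining 0 groups: simple '{}' each

Answer: {{{}}{}{}{}{}{}{}{}{}}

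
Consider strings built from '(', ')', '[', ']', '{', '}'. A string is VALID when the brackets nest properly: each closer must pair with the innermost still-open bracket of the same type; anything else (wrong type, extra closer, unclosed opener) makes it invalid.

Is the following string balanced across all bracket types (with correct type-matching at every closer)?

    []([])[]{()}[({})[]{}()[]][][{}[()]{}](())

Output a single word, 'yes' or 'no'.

Answer: yes

Derivation:
pos 0: push '['; stack = [
pos 1: ']' matches '['; pop; stack = (empty)
pos 2: push '('; stack = (
pos 3: push '['; stack = ([
pos 4: ']' matches '['; pop; stack = (
pos 5: ')' matches '('; pop; stack = (empty)
pos 6: push '['; stack = [
pos 7: ']' matches '['; pop; stack = (empty)
pos 8: push '{'; stack = {
pos 9: push '('; stack = {(
pos 10: ')' matches '('; pop; stack = {
pos 11: '}' matches '{'; pop; stack = (empty)
pos 12: push '['; stack = [
pos 13: push '('; stack = [(
pos 14: push '{'; stack = [({
pos 15: '}' matches '{'; pop; stack = [(
pos 16: ')' matches '('; pop; stack = [
pos 17: push '['; stack = [[
pos 18: ']' matches '['; pop; stack = [
pos 19: push '{'; stack = [{
pos 20: '}' matches '{'; pop; stack = [
pos 21: push '('; stack = [(
pos 22: ')' matches '('; pop; stack = [
pos 23: push '['; stack = [[
pos 24: ']' matches '['; pop; stack = [
pos 25: ']' matches '['; pop; stack = (empty)
pos 26: push '['; stack = [
pos 27: ']' matches '['; pop; stack = (empty)
pos 28: push '['; stack = [
pos 29: push '{'; stack = [{
pos 30: '}' matches '{'; pop; stack = [
pos 31: push '['; stack = [[
pos 32: push '('; stack = [[(
pos 33: ')' matches '('; pop; stack = [[
pos 34: ']' matches '['; pop; stack = [
pos 35: push '{'; stack = [{
pos 36: '}' matches '{'; pop; stack = [
pos 37: ']' matches '['; pop; stack = (empty)
pos 38: push '('; stack = (
pos 39: push '('; stack = ((
pos 40: ')' matches '('; pop; stack = (
pos 41: ')' matches '('; pop; stack = (empty)
end: stack empty → VALID
Verdict: properly nested → yes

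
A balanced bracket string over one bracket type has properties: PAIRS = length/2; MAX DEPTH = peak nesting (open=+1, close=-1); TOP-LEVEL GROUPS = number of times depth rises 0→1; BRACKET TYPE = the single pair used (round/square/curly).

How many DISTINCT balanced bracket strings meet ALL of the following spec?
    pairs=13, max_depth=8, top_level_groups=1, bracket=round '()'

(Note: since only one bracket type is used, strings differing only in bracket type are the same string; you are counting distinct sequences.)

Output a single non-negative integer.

Spec: pairs=13 depth=8 groups=1
Count(depth <= 8) = 201158
Count(depth <= 7) = 184736
Count(depth == 8) = 201158 - 184736 = 16422

Answer: 16422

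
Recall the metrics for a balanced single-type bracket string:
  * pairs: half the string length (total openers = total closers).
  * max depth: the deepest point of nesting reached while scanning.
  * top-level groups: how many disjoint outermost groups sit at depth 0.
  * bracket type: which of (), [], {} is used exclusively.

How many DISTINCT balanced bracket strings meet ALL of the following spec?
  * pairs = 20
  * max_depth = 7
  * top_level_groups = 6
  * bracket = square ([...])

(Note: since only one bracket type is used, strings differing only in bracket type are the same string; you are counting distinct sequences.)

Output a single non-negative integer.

Spec: pairs=20 depth=7 groups=6
Count(depth <= 7) = 231877287
Count(depth <= 6) = 206963286
Count(depth == 7) = 231877287 - 206963286 = 24914001

Answer: 24914001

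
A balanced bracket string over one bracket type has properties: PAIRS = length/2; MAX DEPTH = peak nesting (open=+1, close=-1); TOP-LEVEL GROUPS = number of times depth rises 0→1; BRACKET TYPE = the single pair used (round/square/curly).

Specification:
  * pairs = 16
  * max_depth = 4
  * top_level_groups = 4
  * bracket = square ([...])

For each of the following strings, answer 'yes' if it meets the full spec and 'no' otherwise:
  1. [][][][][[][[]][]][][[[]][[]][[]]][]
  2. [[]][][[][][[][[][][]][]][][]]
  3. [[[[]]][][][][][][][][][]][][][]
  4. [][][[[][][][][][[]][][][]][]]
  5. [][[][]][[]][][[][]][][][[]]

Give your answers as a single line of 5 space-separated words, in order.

String 1 '[][][][][[][[]][]][][[[]][[]][[]]][]': depth seq [1 0 1 0 1 0 1 0 1 2 1 2 3 2 1 2 1 0 1 0 1 2 3 2 1 2 3 2 1 2 3 2 1 0 1 0]
  -> pairs=18 depth=3 groups=8 -> no
String 2 '[[]][][[][][[][[][][]][]][][]]': depth seq [1 2 1 0 1 0 1 2 1 2 1 2 3 2 3 4 3 4 3 4 3 2 3 2 1 2 1 2 1 0]
  -> pairs=15 depth=4 groups=3 -> no
String 3 '[[[[]]][][][][][][][][][]][][][]': depth seq [1 2 3 4 3 2 1 2 1 2 1 2 1 2 1 2 1 2 1 2 1 2 1 2 1 0 1 0 1 0 1 0]
  -> pairs=16 depth=4 groups=4 -> yes
String 4 '[][][[[][][][][][[]][][][]][]]': depth seq [1 0 1 0 1 2 3 2 3 2 3 2 3 2 3 2 3 4 3 2 3 2 3 2 3 2 1 2 1 0]
  -> pairs=15 depth=4 groups=3 -> no
String 5 '[][[][]][[]][][[][]][][][[]]': depth seq [1 0 1 2 1 2 1 0 1 2 1 0 1 0 1 2 1 2 1 0 1 0 1 0 1 2 1 0]
  -> pairs=14 depth=2 groups=8 -> no

Answer: no no yes no no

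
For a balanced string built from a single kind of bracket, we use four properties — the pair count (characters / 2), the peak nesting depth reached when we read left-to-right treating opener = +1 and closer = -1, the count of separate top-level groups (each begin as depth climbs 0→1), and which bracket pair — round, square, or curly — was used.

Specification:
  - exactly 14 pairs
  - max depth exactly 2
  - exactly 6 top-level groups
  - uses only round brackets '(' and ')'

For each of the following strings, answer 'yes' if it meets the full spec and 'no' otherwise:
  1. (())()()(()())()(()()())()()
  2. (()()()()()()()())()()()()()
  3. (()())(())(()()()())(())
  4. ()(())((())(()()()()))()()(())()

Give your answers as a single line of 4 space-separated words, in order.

Answer: no yes no no

Derivation:
String 1 '(())()()(()())()(()()())()()': depth seq [1 2 1 0 1 0 1 0 1 2 1 2 1 0 1 0 1 2 1 2 1 2 1 0 1 0 1 0]
  -> pairs=14 depth=2 groups=8 -> no
String 2 '(()()()()()()()())()()()()()': depth seq [1 2 1 2 1 2 1 2 1 2 1 2 1 2 1 2 1 0 1 0 1 0 1 0 1 0 1 0]
  -> pairs=14 depth=2 groups=6 -> yes
String 3 '(()())(())(()()()())(())': depth seq [1 2 1 2 1 0 1 2 1 0 1 2 1 2 1 2 1 2 1 0 1 2 1 0]
  -> pairs=12 depth=2 groups=4 -> no
String 4 '()(())((())(()()()()))()()(())()': depth seq [1 0 1 2 1 0 1 2 3 2 1 2 3 2 3 2 3 2 3 2 1 0 1 0 1 0 1 2 1 0 1 0]
  -> pairs=16 depth=3 groups=7 -> no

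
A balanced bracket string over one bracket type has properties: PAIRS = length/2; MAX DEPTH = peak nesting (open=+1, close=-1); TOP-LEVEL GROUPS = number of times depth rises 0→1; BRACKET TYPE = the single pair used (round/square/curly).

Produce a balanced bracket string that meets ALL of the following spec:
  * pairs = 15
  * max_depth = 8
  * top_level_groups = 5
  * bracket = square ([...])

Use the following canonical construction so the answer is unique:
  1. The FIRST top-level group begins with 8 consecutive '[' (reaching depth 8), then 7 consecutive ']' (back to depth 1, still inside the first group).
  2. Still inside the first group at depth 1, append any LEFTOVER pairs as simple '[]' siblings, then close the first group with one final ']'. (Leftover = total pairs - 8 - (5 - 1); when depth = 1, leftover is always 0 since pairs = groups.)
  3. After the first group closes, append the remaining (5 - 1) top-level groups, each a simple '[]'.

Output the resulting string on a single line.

Spec: pairs=15 depth=8 groups=5
Leftover pairs = 15 - 8 - (5-1) = 3
First group: deep chain of depth 8 + 3 sibling pairs
Remaining 4 groups: simple '[]' each

Answer: [[[[[[[[]]]]]]][][][]][][][][]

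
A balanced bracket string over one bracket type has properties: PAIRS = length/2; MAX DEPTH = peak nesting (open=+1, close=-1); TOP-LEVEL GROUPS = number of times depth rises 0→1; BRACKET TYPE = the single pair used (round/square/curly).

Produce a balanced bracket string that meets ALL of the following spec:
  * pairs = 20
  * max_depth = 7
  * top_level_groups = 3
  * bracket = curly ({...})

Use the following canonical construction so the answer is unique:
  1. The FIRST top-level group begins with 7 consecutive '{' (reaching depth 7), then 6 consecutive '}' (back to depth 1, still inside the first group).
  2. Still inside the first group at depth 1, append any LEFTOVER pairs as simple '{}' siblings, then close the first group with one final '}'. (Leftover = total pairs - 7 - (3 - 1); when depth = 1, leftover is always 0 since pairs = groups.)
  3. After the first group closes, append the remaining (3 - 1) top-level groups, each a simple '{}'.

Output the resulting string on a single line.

Spec: pairs=20 depth=7 groups=3
Leftover pairs = 20 - 7 - (3-1) = 11
First group: deep chain of depth 7 + 11 sibling pairs
Remaining 2 groups: simple '{}' each

Answer: {{{{{{{}}}}}}{}{}{}{}{}{}{}{}{}{}{}}{}{}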